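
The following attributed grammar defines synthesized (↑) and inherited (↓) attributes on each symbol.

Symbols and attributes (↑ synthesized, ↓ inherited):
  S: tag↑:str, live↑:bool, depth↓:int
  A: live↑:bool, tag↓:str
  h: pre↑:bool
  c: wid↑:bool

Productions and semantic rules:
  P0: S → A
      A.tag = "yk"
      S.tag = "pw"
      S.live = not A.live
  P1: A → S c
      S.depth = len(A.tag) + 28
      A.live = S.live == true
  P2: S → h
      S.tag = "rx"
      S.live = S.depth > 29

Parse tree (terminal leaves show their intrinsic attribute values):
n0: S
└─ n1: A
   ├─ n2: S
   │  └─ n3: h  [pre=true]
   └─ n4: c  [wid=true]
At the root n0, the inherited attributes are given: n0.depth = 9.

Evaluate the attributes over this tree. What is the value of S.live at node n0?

false

1. n0.depth = 9  [given at root]
2. n1.tag = "yk"  ["yk"]
3. n2.depth = 30  [len(A.tag) + 28]
4. n3.pre = true  [terminal]
5. n2.tag = "rx"  ["rx"]
6. n2.live = true  [S.depth > 29]
7. n4.wid = true  [terminal]
8. n1.live = true  [S.live == true]
9. n0.tag = "pw"  ["pw"]
10. n0.live = false  [not A.live]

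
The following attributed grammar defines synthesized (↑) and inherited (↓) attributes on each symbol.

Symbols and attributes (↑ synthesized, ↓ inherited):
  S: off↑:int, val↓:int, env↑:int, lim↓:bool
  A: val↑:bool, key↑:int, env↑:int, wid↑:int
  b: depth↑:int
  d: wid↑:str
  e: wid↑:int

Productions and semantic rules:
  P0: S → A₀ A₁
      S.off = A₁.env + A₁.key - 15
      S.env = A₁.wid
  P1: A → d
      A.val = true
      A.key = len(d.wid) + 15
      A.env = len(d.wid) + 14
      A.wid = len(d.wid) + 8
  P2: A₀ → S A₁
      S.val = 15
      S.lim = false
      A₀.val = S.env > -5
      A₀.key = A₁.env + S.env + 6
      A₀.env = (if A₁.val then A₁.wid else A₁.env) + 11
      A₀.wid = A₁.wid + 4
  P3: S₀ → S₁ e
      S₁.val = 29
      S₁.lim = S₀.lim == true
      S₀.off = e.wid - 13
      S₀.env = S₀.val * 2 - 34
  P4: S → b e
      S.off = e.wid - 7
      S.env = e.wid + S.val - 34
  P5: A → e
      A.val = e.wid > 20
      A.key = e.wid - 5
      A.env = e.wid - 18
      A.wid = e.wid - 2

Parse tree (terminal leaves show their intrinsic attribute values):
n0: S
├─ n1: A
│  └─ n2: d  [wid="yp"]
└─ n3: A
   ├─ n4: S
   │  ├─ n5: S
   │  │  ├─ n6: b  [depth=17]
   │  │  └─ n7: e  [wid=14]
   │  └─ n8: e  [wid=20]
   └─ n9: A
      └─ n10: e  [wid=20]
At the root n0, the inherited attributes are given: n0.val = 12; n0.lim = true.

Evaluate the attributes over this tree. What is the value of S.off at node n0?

1. n0.val = 12  [given at root]
2. n0.lim = true  [given at root]
3. n2.wid = "yp"  [terminal]
4. n1.val = true  [true]
5. n1.key = 17  [len(d.wid) + 15]
6. n1.env = 16  [len(d.wid) + 14]
7. n1.wid = 10  [len(d.wid) + 8]
8. n4.val = 15  [15]
9. n4.lim = false  [false]
10. n5.val = 29  [29]
11. n5.lim = false  [S₀.lim == true]
12. n6.depth = 17  [terminal]
13. n7.wid = 14  [terminal]
14. n5.off = 7  [e.wid - 7]
15. n5.env = 9  [e.wid + S.val - 34]
16. n8.wid = 20  [terminal]
17. n4.off = 7  [e.wid - 13]
18. n4.env = -4  [S₀.val * 2 - 34]
19. n10.wid = 20  [terminal]
20. n9.val = false  [e.wid > 20]
21. n9.key = 15  [e.wid - 5]
22. n9.env = 2  [e.wid - 18]
23. n9.wid = 18  [e.wid - 2]
24. n3.val = true  [S.env > -5]
25. n3.key = 4  [A₁.env + S.env + 6]
26. n3.env = 13  [(if A₁.val then A₁.wid else A₁.env) + 11]
27. n3.wid = 22  [A₁.wid + 4]
28. n0.off = 2  [A₁.env + A₁.key - 15]
29. n0.env = 22  [A₁.wid]

2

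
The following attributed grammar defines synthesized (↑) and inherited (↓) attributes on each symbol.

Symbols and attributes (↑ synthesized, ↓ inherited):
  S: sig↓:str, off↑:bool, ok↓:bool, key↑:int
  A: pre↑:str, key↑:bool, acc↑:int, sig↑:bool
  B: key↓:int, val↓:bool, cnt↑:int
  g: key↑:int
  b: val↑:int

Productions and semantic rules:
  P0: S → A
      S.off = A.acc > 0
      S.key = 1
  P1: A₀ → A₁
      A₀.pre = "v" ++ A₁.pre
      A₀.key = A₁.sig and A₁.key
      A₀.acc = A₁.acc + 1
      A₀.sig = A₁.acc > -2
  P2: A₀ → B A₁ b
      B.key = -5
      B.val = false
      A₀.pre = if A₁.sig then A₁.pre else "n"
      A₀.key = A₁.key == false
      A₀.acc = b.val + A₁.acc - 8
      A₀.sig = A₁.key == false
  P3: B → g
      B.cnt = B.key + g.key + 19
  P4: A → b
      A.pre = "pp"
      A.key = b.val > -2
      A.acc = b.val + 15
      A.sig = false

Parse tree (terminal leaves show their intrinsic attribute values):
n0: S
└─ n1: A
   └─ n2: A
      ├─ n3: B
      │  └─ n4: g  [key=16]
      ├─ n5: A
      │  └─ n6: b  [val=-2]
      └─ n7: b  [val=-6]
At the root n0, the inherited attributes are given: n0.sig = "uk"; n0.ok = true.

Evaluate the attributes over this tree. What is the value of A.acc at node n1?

0

1. n0.sig = "uk"  [given at root]
2. n0.ok = true  [given at root]
3. n3.key = -5  [-5]
4. n3.val = false  [false]
5. n4.key = 16  [terminal]
6. n3.cnt = 30  [B.key + g.key + 19]
7. n6.val = -2  [terminal]
8. n5.pre = "pp"  ["pp"]
9. n5.key = false  [b.val > -2]
10. n5.acc = 13  [b.val + 15]
11. n5.sig = false  [false]
12. n7.val = -6  [terminal]
13. n2.pre = "n"  [if A₁.sig then A₁.pre else "n"]
14. n2.key = true  [A₁.key == false]
15. n2.acc = -1  [b.val + A₁.acc - 8]
16. n2.sig = true  [A₁.key == false]
17. n1.pre = "vn"  ["v" ++ A₁.pre]
18. n1.key = true  [A₁.sig and A₁.key]
19. n1.acc = 0  [A₁.acc + 1]
20. n1.sig = true  [A₁.acc > -2]
21. n0.off = false  [A.acc > 0]
22. n0.key = 1  [1]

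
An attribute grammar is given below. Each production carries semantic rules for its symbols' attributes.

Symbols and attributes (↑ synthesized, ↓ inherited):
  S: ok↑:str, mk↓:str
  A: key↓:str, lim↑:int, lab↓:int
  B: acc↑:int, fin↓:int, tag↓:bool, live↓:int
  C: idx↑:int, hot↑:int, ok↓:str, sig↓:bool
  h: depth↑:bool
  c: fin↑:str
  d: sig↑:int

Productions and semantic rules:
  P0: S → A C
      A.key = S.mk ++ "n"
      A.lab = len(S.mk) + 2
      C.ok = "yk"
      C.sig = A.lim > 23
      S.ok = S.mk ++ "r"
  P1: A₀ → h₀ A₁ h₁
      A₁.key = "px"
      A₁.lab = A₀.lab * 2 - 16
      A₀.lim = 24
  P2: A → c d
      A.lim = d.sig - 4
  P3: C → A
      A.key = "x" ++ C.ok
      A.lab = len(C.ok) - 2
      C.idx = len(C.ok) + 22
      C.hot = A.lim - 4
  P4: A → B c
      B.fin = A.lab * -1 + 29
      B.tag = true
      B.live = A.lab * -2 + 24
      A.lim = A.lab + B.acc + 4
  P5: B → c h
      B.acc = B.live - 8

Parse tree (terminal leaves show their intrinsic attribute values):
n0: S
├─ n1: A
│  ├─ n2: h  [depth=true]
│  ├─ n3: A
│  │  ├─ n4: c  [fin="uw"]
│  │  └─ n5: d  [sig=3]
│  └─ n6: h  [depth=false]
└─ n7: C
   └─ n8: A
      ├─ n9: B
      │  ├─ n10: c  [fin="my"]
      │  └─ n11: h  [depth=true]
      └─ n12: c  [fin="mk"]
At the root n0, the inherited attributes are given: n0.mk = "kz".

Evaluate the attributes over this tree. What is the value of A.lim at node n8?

1. n0.mk = "kz"  [given at root]
2. n1.key = "kzn"  [S.mk ++ "n"]
3. n1.lab = 4  [len(S.mk) + 2]
4. n2.depth = true  [terminal]
5. n3.key = "px"  ["px"]
6. n3.lab = -8  [A₀.lab * 2 - 16]
7. n4.fin = "uw"  [terminal]
8. n5.sig = 3  [terminal]
9. n3.lim = -1  [d.sig - 4]
10. n6.depth = false  [terminal]
11. n1.lim = 24  [24]
12. n7.ok = "yk"  ["yk"]
13. n7.sig = true  [A.lim > 23]
14. n8.key = "xyk"  ["x" ++ C.ok]
15. n8.lab = 0  [len(C.ok) - 2]
16. n9.fin = 29  [A.lab * -1 + 29]
17. n9.tag = true  [true]
18. n9.live = 24  [A.lab * -2 + 24]
19. n10.fin = "my"  [terminal]
20. n11.depth = true  [terminal]
21. n9.acc = 16  [B.live - 8]
22. n12.fin = "mk"  [terminal]
23. n8.lim = 20  [A.lab + B.acc + 4]
24. n7.idx = 24  [len(C.ok) + 22]
25. n7.hot = 16  [A.lim - 4]
26. n0.ok = "kzr"  [S.mk ++ "r"]

20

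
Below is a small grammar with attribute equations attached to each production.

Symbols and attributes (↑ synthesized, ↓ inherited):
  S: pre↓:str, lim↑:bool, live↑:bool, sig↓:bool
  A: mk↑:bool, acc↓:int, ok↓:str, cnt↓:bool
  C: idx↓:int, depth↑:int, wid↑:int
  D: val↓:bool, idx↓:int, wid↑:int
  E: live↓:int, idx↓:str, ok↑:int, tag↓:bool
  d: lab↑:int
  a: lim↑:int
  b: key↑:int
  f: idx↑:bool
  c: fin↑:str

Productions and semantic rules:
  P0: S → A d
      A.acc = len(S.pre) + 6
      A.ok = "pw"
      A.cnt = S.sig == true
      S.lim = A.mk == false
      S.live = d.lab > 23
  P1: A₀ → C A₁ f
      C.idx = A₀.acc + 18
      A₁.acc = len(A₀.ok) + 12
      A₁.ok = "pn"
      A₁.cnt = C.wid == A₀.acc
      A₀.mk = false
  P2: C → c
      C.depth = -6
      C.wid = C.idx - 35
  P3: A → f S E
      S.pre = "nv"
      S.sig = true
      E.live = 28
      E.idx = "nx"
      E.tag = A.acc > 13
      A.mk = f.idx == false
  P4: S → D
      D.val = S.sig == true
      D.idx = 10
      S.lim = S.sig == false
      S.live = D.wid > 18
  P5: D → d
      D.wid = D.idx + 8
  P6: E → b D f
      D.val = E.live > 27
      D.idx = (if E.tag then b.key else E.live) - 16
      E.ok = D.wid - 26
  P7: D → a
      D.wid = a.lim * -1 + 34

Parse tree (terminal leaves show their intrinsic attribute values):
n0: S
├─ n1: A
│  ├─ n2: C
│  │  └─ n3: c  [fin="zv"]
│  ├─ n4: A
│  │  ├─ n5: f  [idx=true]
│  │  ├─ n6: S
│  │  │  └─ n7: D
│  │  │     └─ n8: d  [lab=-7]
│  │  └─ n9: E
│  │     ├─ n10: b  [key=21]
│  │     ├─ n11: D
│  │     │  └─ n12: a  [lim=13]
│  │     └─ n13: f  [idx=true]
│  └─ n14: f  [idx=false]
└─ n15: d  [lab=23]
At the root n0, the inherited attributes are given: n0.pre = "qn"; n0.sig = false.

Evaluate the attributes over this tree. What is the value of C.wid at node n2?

-9

1. n0.pre = "qn"  [given at root]
2. n0.sig = false  [given at root]
3. n1.acc = 8  [len(S.pre) + 6]
4. n1.ok = "pw"  ["pw"]
5. n1.cnt = false  [S.sig == true]
6. n2.idx = 26  [A₀.acc + 18]
7. n3.fin = "zv"  [terminal]
8. n2.depth = -6  [-6]
9. n2.wid = -9  [C.idx - 35]
10. n4.acc = 14  [len(A₀.ok) + 12]
11. n4.ok = "pn"  ["pn"]
12. n4.cnt = false  [C.wid == A₀.acc]
13. n5.idx = true  [terminal]
14. n6.pre = "nv"  ["nv"]
15. n6.sig = true  [true]
16. n7.val = true  [S.sig == true]
17. n7.idx = 10  [10]
18. n8.lab = -7  [terminal]
19. n7.wid = 18  [D.idx + 8]
20. n6.lim = false  [S.sig == false]
21. n6.live = false  [D.wid > 18]
22. n9.live = 28  [28]
23. n9.idx = "nx"  ["nx"]
24. n9.tag = true  [A.acc > 13]
25. n10.key = 21  [terminal]
26. n11.val = true  [E.live > 27]
27. n11.idx = 5  [(if E.tag then b.key else E.live) - 16]
28. n12.lim = 13  [terminal]
29. n11.wid = 21  [a.lim * -1 + 34]
30. n13.idx = true  [terminal]
31. n9.ok = -5  [D.wid - 26]
32. n4.mk = false  [f.idx == false]
33. n14.idx = false  [terminal]
34. n1.mk = false  [false]
35. n15.lab = 23  [terminal]
36. n0.lim = true  [A.mk == false]
37. n0.live = false  [d.lab > 23]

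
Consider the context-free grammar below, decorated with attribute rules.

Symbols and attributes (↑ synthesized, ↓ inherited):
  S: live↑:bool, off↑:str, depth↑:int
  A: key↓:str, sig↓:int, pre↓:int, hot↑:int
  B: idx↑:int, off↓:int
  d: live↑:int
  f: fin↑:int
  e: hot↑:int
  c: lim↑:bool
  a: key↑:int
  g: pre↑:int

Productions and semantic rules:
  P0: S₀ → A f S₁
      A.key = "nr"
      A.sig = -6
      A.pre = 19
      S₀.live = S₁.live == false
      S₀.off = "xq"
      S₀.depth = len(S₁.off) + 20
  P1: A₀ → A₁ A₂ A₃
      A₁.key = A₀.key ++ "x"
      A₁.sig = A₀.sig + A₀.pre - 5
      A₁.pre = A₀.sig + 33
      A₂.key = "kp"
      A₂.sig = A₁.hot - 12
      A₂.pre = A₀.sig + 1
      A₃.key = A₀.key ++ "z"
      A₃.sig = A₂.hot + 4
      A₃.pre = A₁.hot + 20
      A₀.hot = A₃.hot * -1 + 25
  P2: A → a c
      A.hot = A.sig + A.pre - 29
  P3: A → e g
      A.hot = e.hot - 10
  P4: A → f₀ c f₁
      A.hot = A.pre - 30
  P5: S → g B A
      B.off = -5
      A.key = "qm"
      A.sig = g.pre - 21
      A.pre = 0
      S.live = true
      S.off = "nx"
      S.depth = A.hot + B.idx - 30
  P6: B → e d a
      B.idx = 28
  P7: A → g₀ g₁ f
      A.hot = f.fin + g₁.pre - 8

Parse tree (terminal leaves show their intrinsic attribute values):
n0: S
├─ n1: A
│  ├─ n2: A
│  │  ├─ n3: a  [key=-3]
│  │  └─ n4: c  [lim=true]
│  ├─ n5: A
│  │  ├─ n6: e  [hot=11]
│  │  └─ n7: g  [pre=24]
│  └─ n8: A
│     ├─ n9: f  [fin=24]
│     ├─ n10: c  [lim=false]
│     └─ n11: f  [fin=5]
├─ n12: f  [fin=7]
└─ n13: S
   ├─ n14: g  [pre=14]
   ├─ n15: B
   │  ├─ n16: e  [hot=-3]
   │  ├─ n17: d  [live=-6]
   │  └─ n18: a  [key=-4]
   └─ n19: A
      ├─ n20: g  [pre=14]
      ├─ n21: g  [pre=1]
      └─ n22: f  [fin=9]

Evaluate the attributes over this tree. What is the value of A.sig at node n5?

-6

1. n1.key = "nr"  ["nr"]
2. n1.sig = -6  [-6]
3. n1.pre = 19  [19]
4. n2.key = "nrx"  [A₀.key ++ "x"]
5. n2.sig = 8  [A₀.sig + A₀.pre - 5]
6. n2.pre = 27  [A₀.sig + 33]
7. n3.key = -3  [terminal]
8. n4.lim = true  [terminal]
9. n2.hot = 6  [A.sig + A.pre - 29]
10. n5.key = "kp"  ["kp"]
11. n5.sig = -6  [A₁.hot - 12]
12. n5.pre = -5  [A₀.sig + 1]
13. n6.hot = 11  [terminal]
14. n7.pre = 24  [terminal]
15. n5.hot = 1  [e.hot - 10]
16. n8.key = "nrz"  [A₀.key ++ "z"]
17. n8.sig = 5  [A₂.hot + 4]
18. n8.pre = 26  [A₁.hot + 20]
19. n9.fin = 24  [terminal]
20. n10.lim = false  [terminal]
21. n11.fin = 5  [terminal]
22. n8.hot = -4  [A.pre - 30]
23. n1.hot = 29  [A₃.hot * -1 + 25]
24. n12.fin = 7  [terminal]
25. n14.pre = 14  [terminal]
26. n15.off = -5  [-5]
27. n16.hot = -3  [terminal]
28. n17.live = -6  [terminal]
29. n18.key = -4  [terminal]
30. n15.idx = 28  [28]
31. n19.key = "qm"  ["qm"]
32. n19.sig = -7  [g.pre - 21]
33. n19.pre = 0  [0]
34. n20.pre = 14  [terminal]
35. n21.pre = 1  [terminal]
36. n22.fin = 9  [terminal]
37. n19.hot = 2  [f.fin + g₁.pre - 8]
38. n13.live = true  [true]
39. n13.off = "nx"  ["nx"]
40. n13.depth = 0  [A.hot + B.idx - 30]
41. n0.live = false  [S₁.live == false]
42. n0.off = "xq"  ["xq"]
43. n0.depth = 22  [len(S₁.off) + 20]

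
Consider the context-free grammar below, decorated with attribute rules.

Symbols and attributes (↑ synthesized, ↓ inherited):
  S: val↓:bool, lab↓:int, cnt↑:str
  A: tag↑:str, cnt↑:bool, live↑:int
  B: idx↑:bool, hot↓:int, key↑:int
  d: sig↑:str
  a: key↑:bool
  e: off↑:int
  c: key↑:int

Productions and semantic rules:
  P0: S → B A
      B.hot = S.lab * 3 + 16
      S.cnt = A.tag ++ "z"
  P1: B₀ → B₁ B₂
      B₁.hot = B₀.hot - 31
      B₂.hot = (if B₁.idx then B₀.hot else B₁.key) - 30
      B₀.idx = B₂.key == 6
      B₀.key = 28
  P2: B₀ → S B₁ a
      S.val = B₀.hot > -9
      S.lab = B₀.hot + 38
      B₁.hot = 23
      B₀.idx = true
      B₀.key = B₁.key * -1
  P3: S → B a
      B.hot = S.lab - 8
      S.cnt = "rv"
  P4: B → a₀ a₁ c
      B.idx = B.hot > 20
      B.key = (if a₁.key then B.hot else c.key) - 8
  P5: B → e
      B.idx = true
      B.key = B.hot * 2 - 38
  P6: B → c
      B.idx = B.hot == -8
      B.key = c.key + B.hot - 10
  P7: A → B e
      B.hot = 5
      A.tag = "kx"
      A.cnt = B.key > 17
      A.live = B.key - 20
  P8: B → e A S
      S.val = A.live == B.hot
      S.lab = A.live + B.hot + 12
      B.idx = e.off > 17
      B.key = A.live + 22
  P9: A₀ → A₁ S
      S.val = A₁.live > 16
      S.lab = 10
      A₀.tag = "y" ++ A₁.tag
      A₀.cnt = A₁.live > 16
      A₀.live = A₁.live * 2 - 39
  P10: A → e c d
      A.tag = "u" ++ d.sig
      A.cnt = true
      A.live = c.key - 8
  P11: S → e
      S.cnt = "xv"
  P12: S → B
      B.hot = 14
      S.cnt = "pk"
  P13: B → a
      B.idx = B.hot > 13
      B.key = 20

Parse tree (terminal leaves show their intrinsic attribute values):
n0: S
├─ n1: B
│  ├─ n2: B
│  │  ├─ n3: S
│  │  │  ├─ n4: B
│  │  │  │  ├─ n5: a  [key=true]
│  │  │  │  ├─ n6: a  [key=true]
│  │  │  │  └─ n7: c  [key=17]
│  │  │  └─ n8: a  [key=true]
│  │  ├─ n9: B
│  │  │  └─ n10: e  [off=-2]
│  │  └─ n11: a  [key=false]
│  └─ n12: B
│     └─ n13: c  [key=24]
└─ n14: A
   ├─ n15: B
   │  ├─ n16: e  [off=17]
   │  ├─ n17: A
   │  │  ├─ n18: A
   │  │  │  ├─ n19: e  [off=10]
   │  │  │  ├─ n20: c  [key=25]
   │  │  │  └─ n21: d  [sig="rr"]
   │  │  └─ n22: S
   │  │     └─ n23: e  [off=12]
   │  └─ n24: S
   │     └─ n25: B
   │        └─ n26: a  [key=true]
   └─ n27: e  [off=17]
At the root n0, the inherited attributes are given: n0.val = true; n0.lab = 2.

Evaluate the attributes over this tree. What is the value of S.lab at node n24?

1. n0.val = true  [given at root]
2. n0.lab = 2  [given at root]
3. n1.hot = 22  [S.lab * 3 + 16]
4. n2.hot = -9  [B₀.hot - 31]
5. n3.val = false  [B₀.hot > -9]
6. n3.lab = 29  [B₀.hot + 38]
7. n4.hot = 21  [S.lab - 8]
8. n5.key = true  [terminal]
9. n6.key = true  [terminal]
10. n7.key = 17  [terminal]
11. n4.idx = true  [B.hot > 20]
12. n4.key = 13  [(if a₁.key then B.hot else c.key) - 8]
13. n8.key = true  [terminal]
14. n3.cnt = "rv"  ["rv"]
15. n9.hot = 23  [23]
16. n10.off = -2  [terminal]
17. n9.idx = true  [true]
18. n9.key = 8  [B.hot * 2 - 38]
19. n11.key = false  [terminal]
20. n2.idx = true  [true]
21. n2.key = -8  [B₁.key * -1]
22. n12.hot = -8  [(if B₁.idx then B₀.hot else B₁.key) - 30]
23. n13.key = 24  [terminal]
24. n12.idx = true  [B.hot == -8]
25. n12.key = 6  [c.key + B.hot - 10]
26. n1.idx = true  [B₂.key == 6]
27. n1.key = 28  [28]
28. n15.hot = 5  [5]
29. n16.off = 17  [terminal]
30. n19.off = 10  [terminal]
31. n20.key = 25  [terminal]
32. n21.sig = "rr"  [terminal]
33. n18.tag = "urr"  ["u" ++ d.sig]
34. n18.cnt = true  [true]
35. n18.live = 17  [c.key - 8]
36. n22.val = true  [A₁.live > 16]
37. n22.lab = 10  [10]
38. n23.off = 12  [terminal]
39. n22.cnt = "xv"  ["xv"]
40. n17.tag = "yurr"  ["y" ++ A₁.tag]
41. n17.cnt = true  [A₁.live > 16]
42. n17.live = -5  [A₁.live * 2 - 39]
43. n24.val = false  [A.live == B.hot]
44. n24.lab = 12  [A.live + B.hot + 12]
45. n25.hot = 14  [14]
46. n26.key = true  [terminal]
47. n25.idx = true  [B.hot > 13]
48. n25.key = 20  [20]
49. n24.cnt = "pk"  ["pk"]
50. n15.idx = false  [e.off > 17]
51. n15.key = 17  [A.live + 22]
52. n27.off = 17  [terminal]
53. n14.tag = "kx"  ["kx"]
54. n14.cnt = false  [B.key > 17]
55. n14.live = -3  [B.key - 20]
56. n0.cnt = "kxz"  [A.tag ++ "z"]

12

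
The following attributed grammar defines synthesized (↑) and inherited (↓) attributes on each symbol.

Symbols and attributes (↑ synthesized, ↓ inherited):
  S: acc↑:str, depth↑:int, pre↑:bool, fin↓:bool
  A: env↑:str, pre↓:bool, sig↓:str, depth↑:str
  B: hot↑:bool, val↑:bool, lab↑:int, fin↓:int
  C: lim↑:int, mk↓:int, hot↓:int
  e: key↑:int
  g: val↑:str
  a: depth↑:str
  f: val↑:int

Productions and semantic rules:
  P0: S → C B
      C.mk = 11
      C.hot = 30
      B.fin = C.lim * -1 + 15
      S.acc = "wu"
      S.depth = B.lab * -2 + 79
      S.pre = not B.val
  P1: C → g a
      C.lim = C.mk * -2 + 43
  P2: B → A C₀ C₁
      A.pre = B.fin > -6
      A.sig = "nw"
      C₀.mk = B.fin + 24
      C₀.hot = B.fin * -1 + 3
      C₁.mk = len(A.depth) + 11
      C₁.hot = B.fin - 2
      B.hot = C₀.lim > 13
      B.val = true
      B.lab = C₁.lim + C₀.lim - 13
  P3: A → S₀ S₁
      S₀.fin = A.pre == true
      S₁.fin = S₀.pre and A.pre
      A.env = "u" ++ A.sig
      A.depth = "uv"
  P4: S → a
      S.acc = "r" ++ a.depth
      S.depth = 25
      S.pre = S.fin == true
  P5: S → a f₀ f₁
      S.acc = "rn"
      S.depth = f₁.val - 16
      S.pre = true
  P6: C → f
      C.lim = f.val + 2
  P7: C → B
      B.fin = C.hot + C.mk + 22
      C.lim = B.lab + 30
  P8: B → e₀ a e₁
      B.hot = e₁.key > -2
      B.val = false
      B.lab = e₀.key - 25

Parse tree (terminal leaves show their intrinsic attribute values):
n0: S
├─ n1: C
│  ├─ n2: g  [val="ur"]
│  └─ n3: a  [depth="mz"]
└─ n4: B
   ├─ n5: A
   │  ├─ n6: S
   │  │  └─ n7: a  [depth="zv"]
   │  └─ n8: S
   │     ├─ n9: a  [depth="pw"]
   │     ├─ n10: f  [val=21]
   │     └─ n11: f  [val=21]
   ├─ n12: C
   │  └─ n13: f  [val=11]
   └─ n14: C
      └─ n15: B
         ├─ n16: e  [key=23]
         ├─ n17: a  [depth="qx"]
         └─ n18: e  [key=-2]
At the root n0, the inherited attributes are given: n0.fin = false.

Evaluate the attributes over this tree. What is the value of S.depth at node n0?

23

1. n0.fin = false  [given at root]
2. n1.mk = 11  [11]
3. n1.hot = 30  [30]
4. n2.val = "ur"  [terminal]
5. n3.depth = "mz"  [terminal]
6. n1.lim = 21  [C.mk * -2 + 43]
7. n4.fin = -6  [C.lim * -1 + 15]
8. n5.pre = false  [B.fin > -6]
9. n5.sig = "nw"  ["nw"]
10. n6.fin = false  [A.pre == true]
11. n7.depth = "zv"  [terminal]
12. n6.acc = "rzv"  ["r" ++ a.depth]
13. n6.depth = 25  [25]
14. n6.pre = false  [S.fin == true]
15. n8.fin = false  [S₀.pre and A.pre]
16. n9.depth = "pw"  [terminal]
17. n10.val = 21  [terminal]
18. n11.val = 21  [terminal]
19. n8.acc = "rn"  ["rn"]
20. n8.depth = 5  [f₁.val - 16]
21. n8.pre = true  [true]
22. n5.env = "unw"  ["u" ++ A.sig]
23. n5.depth = "uv"  ["uv"]
24. n12.mk = 18  [B.fin + 24]
25. n12.hot = 9  [B.fin * -1 + 3]
26. n13.val = 11  [terminal]
27. n12.lim = 13  [f.val + 2]
28. n14.mk = 13  [len(A.depth) + 11]
29. n14.hot = -8  [B.fin - 2]
30. n15.fin = 27  [C.hot + C.mk + 22]
31. n16.key = 23  [terminal]
32. n17.depth = "qx"  [terminal]
33. n18.key = -2  [terminal]
34. n15.hot = false  [e₁.key > -2]
35. n15.val = false  [false]
36. n15.lab = -2  [e₀.key - 25]
37. n14.lim = 28  [B.lab + 30]
38. n4.hot = false  [C₀.lim > 13]
39. n4.val = true  [true]
40. n4.lab = 28  [C₁.lim + C₀.lim - 13]
41. n0.acc = "wu"  ["wu"]
42. n0.depth = 23  [B.lab * -2 + 79]
43. n0.pre = false  [not B.val]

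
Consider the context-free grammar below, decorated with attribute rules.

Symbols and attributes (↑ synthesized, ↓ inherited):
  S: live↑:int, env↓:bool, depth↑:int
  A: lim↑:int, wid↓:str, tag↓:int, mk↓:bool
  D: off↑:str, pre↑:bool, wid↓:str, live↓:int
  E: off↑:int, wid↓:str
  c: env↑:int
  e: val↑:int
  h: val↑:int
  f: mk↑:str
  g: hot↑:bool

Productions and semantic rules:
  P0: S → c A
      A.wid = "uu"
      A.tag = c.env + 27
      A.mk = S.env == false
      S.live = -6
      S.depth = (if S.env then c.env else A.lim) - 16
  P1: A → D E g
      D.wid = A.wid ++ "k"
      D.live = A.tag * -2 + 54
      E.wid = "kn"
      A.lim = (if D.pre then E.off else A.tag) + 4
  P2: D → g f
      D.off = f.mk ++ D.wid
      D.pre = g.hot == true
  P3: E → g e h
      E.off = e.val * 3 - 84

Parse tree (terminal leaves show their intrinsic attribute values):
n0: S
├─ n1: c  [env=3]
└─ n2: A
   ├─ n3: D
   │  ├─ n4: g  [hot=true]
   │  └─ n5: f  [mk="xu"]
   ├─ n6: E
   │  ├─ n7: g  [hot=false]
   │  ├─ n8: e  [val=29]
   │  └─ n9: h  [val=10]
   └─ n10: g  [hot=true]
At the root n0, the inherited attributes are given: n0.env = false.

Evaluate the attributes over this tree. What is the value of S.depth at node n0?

-9

1. n0.env = false  [given at root]
2. n1.env = 3  [terminal]
3. n2.wid = "uu"  ["uu"]
4. n2.tag = 30  [c.env + 27]
5. n2.mk = true  [S.env == false]
6. n3.wid = "uuk"  [A.wid ++ "k"]
7. n3.live = -6  [A.tag * -2 + 54]
8. n4.hot = true  [terminal]
9. n5.mk = "xu"  [terminal]
10. n3.off = "xuuuk"  [f.mk ++ D.wid]
11. n3.pre = true  [g.hot == true]
12. n6.wid = "kn"  ["kn"]
13. n7.hot = false  [terminal]
14. n8.val = 29  [terminal]
15. n9.val = 10  [terminal]
16. n6.off = 3  [e.val * 3 - 84]
17. n10.hot = true  [terminal]
18. n2.lim = 7  [(if D.pre then E.off else A.tag) + 4]
19. n0.live = -6  [-6]
20. n0.depth = -9  [(if S.env then c.env else A.lim) - 16]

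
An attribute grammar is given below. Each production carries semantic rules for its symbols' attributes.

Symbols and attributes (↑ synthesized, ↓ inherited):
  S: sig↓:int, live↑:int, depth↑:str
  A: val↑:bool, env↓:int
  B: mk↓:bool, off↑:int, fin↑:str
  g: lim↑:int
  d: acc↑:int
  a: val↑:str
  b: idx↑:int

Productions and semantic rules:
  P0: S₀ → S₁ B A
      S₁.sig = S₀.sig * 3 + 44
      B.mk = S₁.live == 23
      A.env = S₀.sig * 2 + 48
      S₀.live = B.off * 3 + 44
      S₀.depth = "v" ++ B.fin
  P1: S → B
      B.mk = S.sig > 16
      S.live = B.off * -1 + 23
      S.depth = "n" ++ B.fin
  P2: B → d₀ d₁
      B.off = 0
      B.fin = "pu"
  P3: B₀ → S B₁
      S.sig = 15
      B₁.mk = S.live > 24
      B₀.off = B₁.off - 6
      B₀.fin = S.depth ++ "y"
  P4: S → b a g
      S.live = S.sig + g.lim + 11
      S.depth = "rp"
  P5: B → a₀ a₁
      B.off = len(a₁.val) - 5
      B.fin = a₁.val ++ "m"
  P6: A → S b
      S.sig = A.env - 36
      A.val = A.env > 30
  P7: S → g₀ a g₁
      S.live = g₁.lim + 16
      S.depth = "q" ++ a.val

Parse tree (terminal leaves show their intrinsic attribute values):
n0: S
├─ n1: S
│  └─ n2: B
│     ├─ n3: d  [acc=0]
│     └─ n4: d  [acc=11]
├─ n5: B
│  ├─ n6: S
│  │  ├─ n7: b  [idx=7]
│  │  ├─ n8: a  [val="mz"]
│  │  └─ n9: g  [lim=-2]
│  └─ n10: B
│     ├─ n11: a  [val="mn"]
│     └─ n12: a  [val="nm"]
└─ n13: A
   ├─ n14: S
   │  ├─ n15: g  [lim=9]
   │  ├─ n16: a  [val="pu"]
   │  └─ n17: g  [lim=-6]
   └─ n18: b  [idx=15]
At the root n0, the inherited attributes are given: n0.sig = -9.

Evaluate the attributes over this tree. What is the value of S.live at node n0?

1. n0.sig = -9  [given at root]
2. n1.sig = 17  [S₀.sig * 3 + 44]
3. n2.mk = true  [S.sig > 16]
4. n3.acc = 0  [terminal]
5. n4.acc = 11  [terminal]
6. n2.off = 0  [0]
7. n2.fin = "pu"  ["pu"]
8. n1.live = 23  [B.off * -1 + 23]
9. n1.depth = "npu"  ["n" ++ B.fin]
10. n5.mk = true  [S₁.live == 23]
11. n6.sig = 15  [15]
12. n7.idx = 7  [terminal]
13. n8.val = "mz"  [terminal]
14. n9.lim = -2  [terminal]
15. n6.live = 24  [S.sig + g.lim + 11]
16. n6.depth = "rp"  ["rp"]
17. n10.mk = false  [S.live > 24]
18. n11.val = "mn"  [terminal]
19. n12.val = "nm"  [terminal]
20. n10.off = -3  [len(a₁.val) - 5]
21. n10.fin = "nmm"  [a₁.val ++ "m"]
22. n5.off = -9  [B₁.off - 6]
23. n5.fin = "rpy"  [S.depth ++ "y"]
24. n13.env = 30  [S₀.sig * 2 + 48]
25. n14.sig = -6  [A.env - 36]
26. n15.lim = 9  [terminal]
27. n16.val = "pu"  [terminal]
28. n17.lim = -6  [terminal]
29. n14.live = 10  [g₁.lim + 16]
30. n14.depth = "qpu"  ["q" ++ a.val]
31. n18.idx = 15  [terminal]
32. n13.val = false  [A.env > 30]
33. n0.live = 17  [B.off * 3 + 44]
34. n0.depth = "vrpy"  ["v" ++ B.fin]

17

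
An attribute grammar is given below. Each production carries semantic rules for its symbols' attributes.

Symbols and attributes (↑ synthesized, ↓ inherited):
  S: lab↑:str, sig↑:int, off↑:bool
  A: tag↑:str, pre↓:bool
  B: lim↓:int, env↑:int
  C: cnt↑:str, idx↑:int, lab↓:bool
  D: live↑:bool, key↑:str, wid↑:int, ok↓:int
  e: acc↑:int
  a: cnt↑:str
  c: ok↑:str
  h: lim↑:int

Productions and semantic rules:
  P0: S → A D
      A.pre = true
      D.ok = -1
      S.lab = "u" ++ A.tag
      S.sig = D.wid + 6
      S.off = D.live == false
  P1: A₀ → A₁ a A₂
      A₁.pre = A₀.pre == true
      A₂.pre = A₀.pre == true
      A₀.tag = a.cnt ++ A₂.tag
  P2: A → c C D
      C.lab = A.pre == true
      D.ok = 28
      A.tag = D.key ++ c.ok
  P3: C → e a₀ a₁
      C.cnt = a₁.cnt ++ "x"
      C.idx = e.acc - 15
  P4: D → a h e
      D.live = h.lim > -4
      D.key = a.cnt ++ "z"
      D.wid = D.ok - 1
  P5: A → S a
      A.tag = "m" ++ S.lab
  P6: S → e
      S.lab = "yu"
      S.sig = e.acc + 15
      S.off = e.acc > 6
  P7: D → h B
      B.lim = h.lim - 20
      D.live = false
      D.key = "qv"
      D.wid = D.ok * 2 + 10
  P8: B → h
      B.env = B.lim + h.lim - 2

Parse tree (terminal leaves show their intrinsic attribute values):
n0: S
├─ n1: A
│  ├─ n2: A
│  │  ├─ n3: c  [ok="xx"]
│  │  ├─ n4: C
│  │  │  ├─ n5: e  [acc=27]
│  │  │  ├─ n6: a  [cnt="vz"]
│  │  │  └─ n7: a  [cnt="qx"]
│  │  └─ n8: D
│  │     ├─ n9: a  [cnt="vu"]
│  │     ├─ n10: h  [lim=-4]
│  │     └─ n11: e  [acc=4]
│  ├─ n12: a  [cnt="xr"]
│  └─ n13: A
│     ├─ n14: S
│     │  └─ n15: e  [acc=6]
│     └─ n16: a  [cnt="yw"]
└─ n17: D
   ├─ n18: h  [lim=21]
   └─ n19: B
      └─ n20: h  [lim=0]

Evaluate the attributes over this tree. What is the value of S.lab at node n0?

1. n1.pre = true  [true]
2. n2.pre = true  [A₀.pre == true]
3. n3.ok = "xx"  [terminal]
4. n4.lab = true  [A.pre == true]
5. n5.acc = 27  [terminal]
6. n6.cnt = "vz"  [terminal]
7. n7.cnt = "qx"  [terminal]
8. n4.cnt = "qxx"  [a₁.cnt ++ "x"]
9. n4.idx = 12  [e.acc - 15]
10. n8.ok = 28  [28]
11. n9.cnt = "vu"  [terminal]
12. n10.lim = -4  [terminal]
13. n11.acc = 4  [terminal]
14. n8.live = false  [h.lim > -4]
15. n8.key = "vuz"  [a.cnt ++ "z"]
16. n8.wid = 27  [D.ok - 1]
17. n2.tag = "vuzxx"  [D.key ++ c.ok]
18. n12.cnt = "xr"  [terminal]
19. n13.pre = true  [A₀.pre == true]
20. n15.acc = 6  [terminal]
21. n14.lab = "yu"  ["yu"]
22. n14.sig = 21  [e.acc + 15]
23. n14.off = false  [e.acc > 6]
24. n16.cnt = "yw"  [terminal]
25. n13.tag = "myu"  ["m" ++ S.lab]
26. n1.tag = "xrmyu"  [a.cnt ++ A₂.tag]
27. n17.ok = -1  [-1]
28. n18.lim = 21  [terminal]
29. n19.lim = 1  [h.lim - 20]
30. n20.lim = 0  [terminal]
31. n19.env = -1  [B.lim + h.lim - 2]
32. n17.live = false  [false]
33. n17.key = "qv"  ["qv"]
34. n17.wid = 8  [D.ok * 2 + 10]
35. n0.lab = "uxrmyu"  ["u" ++ A.tag]
36. n0.sig = 14  [D.wid + 6]
37. n0.off = true  [D.live == false]

"uxrmyu"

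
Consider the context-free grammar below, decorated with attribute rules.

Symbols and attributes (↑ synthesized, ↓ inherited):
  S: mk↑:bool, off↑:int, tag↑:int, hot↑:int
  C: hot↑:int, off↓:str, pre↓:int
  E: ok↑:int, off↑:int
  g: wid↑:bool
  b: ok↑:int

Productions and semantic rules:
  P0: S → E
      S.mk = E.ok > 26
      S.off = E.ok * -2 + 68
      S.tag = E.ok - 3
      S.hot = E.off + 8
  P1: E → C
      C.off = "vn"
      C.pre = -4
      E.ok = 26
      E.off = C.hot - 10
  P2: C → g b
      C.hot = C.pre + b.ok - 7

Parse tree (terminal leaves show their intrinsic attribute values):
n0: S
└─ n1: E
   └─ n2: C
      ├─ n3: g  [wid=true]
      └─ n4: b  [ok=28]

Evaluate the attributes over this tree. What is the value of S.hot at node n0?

15

1. n2.off = "vn"  ["vn"]
2. n2.pre = -4  [-4]
3. n3.wid = true  [terminal]
4. n4.ok = 28  [terminal]
5. n2.hot = 17  [C.pre + b.ok - 7]
6. n1.ok = 26  [26]
7. n1.off = 7  [C.hot - 10]
8. n0.mk = false  [E.ok > 26]
9. n0.off = 16  [E.ok * -2 + 68]
10. n0.tag = 23  [E.ok - 3]
11. n0.hot = 15  [E.off + 8]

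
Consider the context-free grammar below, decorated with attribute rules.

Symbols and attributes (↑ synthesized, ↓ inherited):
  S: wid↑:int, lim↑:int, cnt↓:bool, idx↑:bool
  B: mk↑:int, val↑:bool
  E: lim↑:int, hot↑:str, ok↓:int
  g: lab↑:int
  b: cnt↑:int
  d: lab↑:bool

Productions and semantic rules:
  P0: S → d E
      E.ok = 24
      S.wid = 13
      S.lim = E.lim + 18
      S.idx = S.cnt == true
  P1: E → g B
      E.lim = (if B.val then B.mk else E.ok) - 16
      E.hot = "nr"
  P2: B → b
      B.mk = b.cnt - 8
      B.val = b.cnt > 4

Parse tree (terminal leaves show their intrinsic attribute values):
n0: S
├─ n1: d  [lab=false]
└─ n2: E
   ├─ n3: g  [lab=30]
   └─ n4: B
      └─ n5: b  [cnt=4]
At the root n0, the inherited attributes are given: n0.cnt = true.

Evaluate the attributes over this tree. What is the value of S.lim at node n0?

26

1. n0.cnt = true  [given at root]
2. n1.lab = false  [terminal]
3. n2.ok = 24  [24]
4. n3.lab = 30  [terminal]
5. n5.cnt = 4  [terminal]
6. n4.mk = -4  [b.cnt - 8]
7. n4.val = false  [b.cnt > 4]
8. n2.lim = 8  [(if B.val then B.mk else E.ok) - 16]
9. n2.hot = "nr"  ["nr"]
10. n0.wid = 13  [13]
11. n0.lim = 26  [E.lim + 18]
12. n0.idx = true  [S.cnt == true]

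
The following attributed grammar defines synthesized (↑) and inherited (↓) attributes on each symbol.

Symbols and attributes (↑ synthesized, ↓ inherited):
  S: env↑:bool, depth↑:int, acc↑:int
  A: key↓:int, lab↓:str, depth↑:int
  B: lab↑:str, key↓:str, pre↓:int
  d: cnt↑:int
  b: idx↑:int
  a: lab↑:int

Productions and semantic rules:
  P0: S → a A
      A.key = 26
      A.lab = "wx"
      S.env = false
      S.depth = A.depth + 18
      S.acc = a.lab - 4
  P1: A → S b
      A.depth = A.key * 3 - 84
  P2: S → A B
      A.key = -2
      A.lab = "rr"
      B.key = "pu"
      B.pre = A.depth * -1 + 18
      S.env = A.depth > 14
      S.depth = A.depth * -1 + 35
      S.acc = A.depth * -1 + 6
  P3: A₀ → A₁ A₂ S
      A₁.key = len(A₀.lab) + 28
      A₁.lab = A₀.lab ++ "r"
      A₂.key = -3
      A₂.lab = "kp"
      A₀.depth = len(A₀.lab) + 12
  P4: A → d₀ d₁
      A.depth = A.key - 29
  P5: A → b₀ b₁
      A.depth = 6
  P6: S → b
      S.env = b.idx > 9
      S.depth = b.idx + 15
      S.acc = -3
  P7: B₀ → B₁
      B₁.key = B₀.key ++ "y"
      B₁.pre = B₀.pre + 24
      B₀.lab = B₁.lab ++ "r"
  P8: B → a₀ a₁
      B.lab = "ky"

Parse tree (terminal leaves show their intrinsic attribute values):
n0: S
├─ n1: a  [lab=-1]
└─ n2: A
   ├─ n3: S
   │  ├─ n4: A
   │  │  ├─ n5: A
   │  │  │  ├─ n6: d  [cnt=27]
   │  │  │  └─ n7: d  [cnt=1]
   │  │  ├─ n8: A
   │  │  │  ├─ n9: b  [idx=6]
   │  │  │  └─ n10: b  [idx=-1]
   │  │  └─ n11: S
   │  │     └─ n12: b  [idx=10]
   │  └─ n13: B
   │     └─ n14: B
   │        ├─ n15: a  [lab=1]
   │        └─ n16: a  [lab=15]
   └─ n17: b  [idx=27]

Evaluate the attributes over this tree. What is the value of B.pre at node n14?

1. n1.lab = -1  [terminal]
2. n2.key = 26  [26]
3. n2.lab = "wx"  ["wx"]
4. n4.key = -2  [-2]
5. n4.lab = "rr"  ["rr"]
6. n5.key = 30  [len(A₀.lab) + 28]
7. n5.lab = "rrr"  [A₀.lab ++ "r"]
8. n6.cnt = 27  [terminal]
9. n7.cnt = 1  [terminal]
10. n5.depth = 1  [A.key - 29]
11. n8.key = -3  [-3]
12. n8.lab = "kp"  ["kp"]
13. n9.idx = 6  [terminal]
14. n10.idx = -1  [terminal]
15. n8.depth = 6  [6]
16. n12.idx = 10  [terminal]
17. n11.env = true  [b.idx > 9]
18. n11.depth = 25  [b.idx + 15]
19. n11.acc = -3  [-3]
20. n4.depth = 14  [len(A₀.lab) + 12]
21. n13.key = "pu"  ["pu"]
22. n13.pre = 4  [A.depth * -1 + 18]
23. n14.key = "puy"  [B₀.key ++ "y"]
24. n14.pre = 28  [B₀.pre + 24]
25. n15.lab = 1  [terminal]
26. n16.lab = 15  [terminal]
27. n14.lab = "ky"  ["ky"]
28. n13.lab = "kyr"  [B₁.lab ++ "r"]
29. n3.env = false  [A.depth > 14]
30. n3.depth = 21  [A.depth * -1 + 35]
31. n3.acc = -8  [A.depth * -1 + 6]
32. n17.idx = 27  [terminal]
33. n2.depth = -6  [A.key * 3 - 84]
34. n0.env = false  [false]
35. n0.depth = 12  [A.depth + 18]
36. n0.acc = -5  [a.lab - 4]

28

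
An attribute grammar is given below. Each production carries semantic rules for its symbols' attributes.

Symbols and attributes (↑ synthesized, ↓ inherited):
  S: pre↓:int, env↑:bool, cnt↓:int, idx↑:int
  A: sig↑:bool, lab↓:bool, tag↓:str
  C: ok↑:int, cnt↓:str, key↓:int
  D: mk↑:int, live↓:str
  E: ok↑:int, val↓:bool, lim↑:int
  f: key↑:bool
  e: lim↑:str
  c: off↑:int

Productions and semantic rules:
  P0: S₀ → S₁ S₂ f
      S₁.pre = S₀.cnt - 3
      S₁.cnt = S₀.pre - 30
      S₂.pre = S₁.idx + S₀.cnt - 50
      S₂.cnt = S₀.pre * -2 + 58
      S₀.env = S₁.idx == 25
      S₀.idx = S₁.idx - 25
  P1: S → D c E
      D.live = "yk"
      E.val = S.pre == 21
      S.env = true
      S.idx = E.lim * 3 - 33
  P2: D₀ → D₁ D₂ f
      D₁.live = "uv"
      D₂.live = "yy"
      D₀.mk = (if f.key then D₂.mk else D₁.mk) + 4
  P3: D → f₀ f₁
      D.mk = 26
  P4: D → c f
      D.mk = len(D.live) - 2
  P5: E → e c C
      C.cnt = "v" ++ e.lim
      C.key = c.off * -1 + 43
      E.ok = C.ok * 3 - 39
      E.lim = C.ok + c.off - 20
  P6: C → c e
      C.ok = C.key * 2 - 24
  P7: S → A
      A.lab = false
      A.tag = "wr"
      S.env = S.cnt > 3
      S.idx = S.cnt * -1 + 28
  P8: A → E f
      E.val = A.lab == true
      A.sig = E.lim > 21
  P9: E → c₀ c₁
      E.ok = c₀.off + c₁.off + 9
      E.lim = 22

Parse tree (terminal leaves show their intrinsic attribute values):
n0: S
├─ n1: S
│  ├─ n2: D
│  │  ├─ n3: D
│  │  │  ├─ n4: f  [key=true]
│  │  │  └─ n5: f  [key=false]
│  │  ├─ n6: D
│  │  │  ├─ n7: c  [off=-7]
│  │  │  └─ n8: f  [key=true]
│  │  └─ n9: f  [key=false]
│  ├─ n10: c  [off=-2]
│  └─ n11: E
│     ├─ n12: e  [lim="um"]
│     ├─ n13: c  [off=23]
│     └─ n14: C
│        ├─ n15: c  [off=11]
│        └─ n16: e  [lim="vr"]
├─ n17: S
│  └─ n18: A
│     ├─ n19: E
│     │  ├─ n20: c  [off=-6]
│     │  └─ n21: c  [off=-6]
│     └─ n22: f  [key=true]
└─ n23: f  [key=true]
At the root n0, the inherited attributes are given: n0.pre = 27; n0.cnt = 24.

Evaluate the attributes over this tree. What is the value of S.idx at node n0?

1. n0.pre = 27  [given at root]
2. n0.cnt = 24  [given at root]
3. n1.pre = 21  [S₀.cnt - 3]
4. n1.cnt = -3  [S₀.pre - 30]
5. n2.live = "yk"  ["yk"]
6. n3.live = "uv"  ["uv"]
7. n4.key = true  [terminal]
8. n5.key = false  [terminal]
9. n3.mk = 26  [26]
10. n6.live = "yy"  ["yy"]
11. n7.off = -7  [terminal]
12. n8.key = true  [terminal]
13. n6.mk = 0  [len(D.live) - 2]
14. n9.key = false  [terminal]
15. n2.mk = 30  [(if f.key then D₂.mk else D₁.mk) + 4]
16. n10.off = -2  [terminal]
17. n11.val = true  [S.pre == 21]
18. n12.lim = "um"  [terminal]
19. n13.off = 23  [terminal]
20. n14.cnt = "vum"  ["v" ++ e.lim]
21. n14.key = 20  [c.off * -1 + 43]
22. n15.off = 11  [terminal]
23. n16.lim = "vr"  [terminal]
24. n14.ok = 16  [C.key * 2 - 24]
25. n11.ok = 9  [C.ok * 3 - 39]
26. n11.lim = 19  [C.ok + c.off - 20]
27. n1.env = true  [true]
28. n1.idx = 24  [E.lim * 3 - 33]
29. n17.pre = -2  [S₁.idx + S₀.cnt - 50]
30. n17.cnt = 4  [S₀.pre * -2 + 58]
31. n18.lab = false  [false]
32. n18.tag = "wr"  ["wr"]
33. n19.val = false  [A.lab == true]
34. n20.off = -6  [terminal]
35. n21.off = -6  [terminal]
36. n19.ok = -3  [c₀.off + c₁.off + 9]
37. n19.lim = 22  [22]
38. n22.key = true  [terminal]
39. n18.sig = true  [E.lim > 21]
40. n17.env = true  [S.cnt > 3]
41. n17.idx = 24  [S.cnt * -1 + 28]
42. n23.key = true  [terminal]
43. n0.env = false  [S₁.idx == 25]
44. n0.idx = -1  [S₁.idx - 25]

-1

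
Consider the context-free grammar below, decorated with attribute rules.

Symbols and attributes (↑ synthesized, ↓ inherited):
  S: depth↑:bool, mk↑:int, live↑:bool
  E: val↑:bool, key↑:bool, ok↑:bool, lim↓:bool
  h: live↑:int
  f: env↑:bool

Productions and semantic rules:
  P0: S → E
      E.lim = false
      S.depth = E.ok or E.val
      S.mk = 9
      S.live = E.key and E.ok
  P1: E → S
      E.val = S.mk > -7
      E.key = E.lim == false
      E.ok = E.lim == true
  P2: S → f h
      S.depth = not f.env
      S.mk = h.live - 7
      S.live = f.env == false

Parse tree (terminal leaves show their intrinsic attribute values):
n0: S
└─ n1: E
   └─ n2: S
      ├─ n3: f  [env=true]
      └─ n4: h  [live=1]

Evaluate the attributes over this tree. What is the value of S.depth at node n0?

1. n1.lim = false  [false]
2. n3.env = true  [terminal]
3. n4.live = 1  [terminal]
4. n2.depth = false  [not f.env]
5. n2.mk = -6  [h.live - 7]
6. n2.live = false  [f.env == false]
7. n1.val = true  [S.mk > -7]
8. n1.key = true  [E.lim == false]
9. n1.ok = false  [E.lim == true]
10. n0.depth = true  [E.ok or E.val]
11. n0.mk = 9  [9]
12. n0.live = false  [E.key and E.ok]

true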